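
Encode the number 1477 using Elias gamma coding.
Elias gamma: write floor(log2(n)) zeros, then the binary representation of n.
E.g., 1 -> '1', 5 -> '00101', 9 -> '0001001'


num_bits = floor(log2(1477)) + 1 = 11
leading_zeros = num_bits - 1 = 10
binary(1477) = 10111000101

Elias gamma(1477) = '0000000000' + '10111000101' = 000000000010111000101 (21 bits)


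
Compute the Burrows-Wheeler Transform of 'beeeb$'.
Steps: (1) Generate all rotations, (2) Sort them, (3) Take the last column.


Rotations (sorted):
  0: $beeeb -> last char: b
  1: b$beee -> last char: e
  2: beeeb$ -> last char: $
  3: eb$bee -> last char: e
  4: eeb$be -> last char: e
  5: eeeb$b -> last char: b


BWT = be$eeb


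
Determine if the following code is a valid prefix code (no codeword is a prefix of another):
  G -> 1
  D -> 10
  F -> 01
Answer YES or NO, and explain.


Checking each pair (does one codeword prefix another?):
  G='1' vs D='10': prefix -- VIOLATION

NO -- this is NOT a valid prefix code. G (1) is a prefix of D (10).


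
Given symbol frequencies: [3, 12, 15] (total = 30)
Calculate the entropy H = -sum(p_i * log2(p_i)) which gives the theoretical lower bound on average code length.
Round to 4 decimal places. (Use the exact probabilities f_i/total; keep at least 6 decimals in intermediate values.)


Per-symbol terms -p_i * log2(p_i) with p_i = f_i/30:
  p = 3/30 = 0.100000: log2(p) = -3.321928, -p*log2(p) = 0.332193
  p = 12/30 = 0.400000: log2(p) = -1.321928, -p*log2(p) = 0.528771
  p = 15/30 = 0.500000: log2(p) = -1.000000, -p*log2(p) = 0.500000
H = 0.332193 + 0.528771 + 0.500000 = 1.360964

H = 1.361 bits/symbol


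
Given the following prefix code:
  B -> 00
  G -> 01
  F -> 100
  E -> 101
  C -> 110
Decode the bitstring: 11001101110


Decoding step by step:
Bits 110 -> C
Bits 01 -> G
Bits 101 -> E
Bits 110 -> C


Decoded message: CGEC


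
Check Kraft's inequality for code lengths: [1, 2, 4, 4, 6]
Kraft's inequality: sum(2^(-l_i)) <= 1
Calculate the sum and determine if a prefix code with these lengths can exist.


Sum = 2^(-1) + 2^(-2) + 2^(-4) + 2^(-4) + 2^(-6)
    = 0.5 + 0.25 + 0.0625 + 0.0625 + 0.015625
    = 57/64 = 0.890625
Since 0.890625 <= 1, Kraft's inequality IS satisfied.
A prefix code with these lengths CAN exist.

Kraft sum = 0.890625. Satisfied.


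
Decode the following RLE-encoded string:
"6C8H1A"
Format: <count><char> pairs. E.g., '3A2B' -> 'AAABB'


Expanding each <count><char> pair:
  6C -> 'CCCCCC'
  8H -> 'HHHHHHHH'
  1A -> 'A'

Decoded = CCCCCCHHHHHHHHA


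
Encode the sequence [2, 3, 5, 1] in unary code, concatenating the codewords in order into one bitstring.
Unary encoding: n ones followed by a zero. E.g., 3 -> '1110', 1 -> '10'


Encode each number as n ones followed by a terminating 0:
  2 -> 110 (3 bits)
  3 -> 1110 (4 bits)
  5 -> 111110 (6 bits)
  1 -> 10 (2 bits)
Total length = 3 + 4 + 6 + 2 = 15 bits.

Unary([2, 3, 5, 1]) = 110111011111010 (15 bits)


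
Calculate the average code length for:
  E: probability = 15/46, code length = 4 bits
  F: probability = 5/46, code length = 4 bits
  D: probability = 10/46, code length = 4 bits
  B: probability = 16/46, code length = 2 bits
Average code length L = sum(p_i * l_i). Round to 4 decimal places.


Weighted contributions p_i * l_i:
  E: (15/46) * 4 = 60/46
  F: (5/46) * 4 = 20/46
  D: (10/46) * 4 = 40/46
  B: (16/46) * 2 = 32/46
Sum = (60 + 20 + 40 + 32)/46 = 152/46

L = 152/46 = 3.3043 bits/symbol


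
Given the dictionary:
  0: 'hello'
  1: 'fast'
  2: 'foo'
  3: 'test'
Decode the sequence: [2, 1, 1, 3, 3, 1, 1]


Look up each index in the dictionary:
  2 -> 'foo'
  1 -> 'fast'
  1 -> 'fast'
  3 -> 'test'
  3 -> 'test'
  1 -> 'fast'
  1 -> 'fast'

Decoded: "foo fast fast test test fast fast"


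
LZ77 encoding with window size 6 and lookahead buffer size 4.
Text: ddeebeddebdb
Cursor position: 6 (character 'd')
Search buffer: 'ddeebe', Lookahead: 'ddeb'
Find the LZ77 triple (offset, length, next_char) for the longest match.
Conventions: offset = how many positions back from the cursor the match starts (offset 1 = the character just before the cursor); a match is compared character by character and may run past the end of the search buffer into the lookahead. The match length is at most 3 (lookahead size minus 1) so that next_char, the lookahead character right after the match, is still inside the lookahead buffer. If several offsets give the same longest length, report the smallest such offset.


Try each offset into the search buffer:
  offset=1 (pos 5, char 'e'): match length 0
  offset=2 (pos 4, char 'b'): match length 0
  offset=3 (pos 3, char 'e'): match length 0
  offset=4 (pos 2, char 'e'): match length 0
  offset=5 (pos 1, char 'd'): match length 1
  offset=6 (pos 0, char 'd'): match length 3
Longest match has length 3 at offset 6.
next_char = character at position 6 + 3 = 9 -> 'b'

Best match: offset=6, length=3 (matching 'dde' starting at position 0)
LZ77 triple: (6, 3, 'b')


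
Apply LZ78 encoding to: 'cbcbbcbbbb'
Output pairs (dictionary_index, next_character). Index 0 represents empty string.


LZ78 encoding steps:
Dictionary: {0: ''}
Step 1: w='' (idx 0), next='c' -> output (0, 'c'), add 'c' as idx 1
Step 2: w='' (idx 0), next='b' -> output (0, 'b'), add 'b' as idx 2
Step 3: w='c' (idx 1), next='b' -> output (1, 'b'), add 'cb' as idx 3
Step 4: w='b' (idx 2), next='c' -> output (2, 'c'), add 'bc' as idx 4
Step 5: w='b' (idx 2), next='b' -> output (2, 'b'), add 'bb' as idx 5
Step 6: w='bb' (idx 5), end of input -> output (5, '')


Encoded: [(0, 'c'), (0, 'b'), (1, 'b'), (2, 'c'), (2, 'b'), (5, '')]


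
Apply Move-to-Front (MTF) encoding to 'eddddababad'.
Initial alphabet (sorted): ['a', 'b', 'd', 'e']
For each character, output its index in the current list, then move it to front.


MTF encoding:
'e': index 3 in ['a', 'b', 'd', 'e'] -> ['e', 'a', 'b', 'd']
'd': index 3 in ['e', 'a', 'b', 'd'] -> ['d', 'e', 'a', 'b']
'd': index 0 in ['d', 'e', 'a', 'b'] -> ['d', 'e', 'a', 'b']
'd': index 0 in ['d', 'e', 'a', 'b'] -> ['d', 'e', 'a', 'b']
'd': index 0 in ['d', 'e', 'a', 'b'] -> ['d', 'e', 'a', 'b']
'a': index 2 in ['d', 'e', 'a', 'b'] -> ['a', 'd', 'e', 'b']
'b': index 3 in ['a', 'd', 'e', 'b'] -> ['b', 'a', 'd', 'e']
'a': index 1 in ['b', 'a', 'd', 'e'] -> ['a', 'b', 'd', 'e']
'b': index 1 in ['a', 'b', 'd', 'e'] -> ['b', 'a', 'd', 'e']
'a': index 1 in ['b', 'a', 'd', 'e'] -> ['a', 'b', 'd', 'e']
'd': index 2 in ['a', 'b', 'd', 'e'] -> ['d', 'a', 'b', 'e']


Output: [3, 3, 0, 0, 0, 2, 3, 1, 1, 1, 2]


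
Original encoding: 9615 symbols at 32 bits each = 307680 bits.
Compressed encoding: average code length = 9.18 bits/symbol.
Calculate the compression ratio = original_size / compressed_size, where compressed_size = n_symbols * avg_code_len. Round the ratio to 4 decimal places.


original_size = n_symbols * orig_bits = 9615 * 32 = 307680 bits
compressed_size = n_symbols * avg_code_len = 9615 * 9.18 = 88265.7 bits
ratio = original_size / compressed_size = 307680 / 88265.7 = 3.4858

Compression ratio = 3.4858


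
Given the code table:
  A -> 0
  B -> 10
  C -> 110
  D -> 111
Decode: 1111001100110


Decoding:
111 -> D
10 -> B
0 -> A
110 -> C
0 -> A
110 -> C


Result: DBACAC


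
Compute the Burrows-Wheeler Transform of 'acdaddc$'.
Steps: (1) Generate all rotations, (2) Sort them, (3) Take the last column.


Rotations (sorted):
  0: $acdaddc -> last char: c
  1: acdaddc$ -> last char: $
  2: addc$acd -> last char: d
  3: c$acdadd -> last char: d
  4: cdaddc$a -> last char: a
  5: daddc$ac -> last char: c
  6: dc$acdad -> last char: d
  7: ddc$acda -> last char: a


BWT = c$ddacda


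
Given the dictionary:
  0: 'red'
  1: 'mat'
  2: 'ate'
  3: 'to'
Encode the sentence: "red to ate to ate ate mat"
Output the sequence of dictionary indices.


Look up each word in the dictionary:
  'red' -> 0
  'to' -> 3
  'ate' -> 2
  'to' -> 3
  'ate' -> 2
  'ate' -> 2
  'mat' -> 1

Encoded: [0, 3, 2, 3, 2, 2, 1]


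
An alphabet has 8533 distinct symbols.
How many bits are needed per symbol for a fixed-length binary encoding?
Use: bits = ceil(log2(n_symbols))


log2(8533) = 13.0588
Bracket: 2^13 = 8192 < 8533 <= 2^14 = 16384
So ceil(log2(8533)) = 14

bits = ceil(log2(8533)) = ceil(13.0588) = 14 bits


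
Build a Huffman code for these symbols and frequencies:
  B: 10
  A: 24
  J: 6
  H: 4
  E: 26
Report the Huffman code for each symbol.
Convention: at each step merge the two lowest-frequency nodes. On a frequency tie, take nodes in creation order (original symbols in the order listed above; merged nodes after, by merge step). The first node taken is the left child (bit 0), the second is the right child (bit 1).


Huffman tree construction:
Step 1: Merge H(4) + J(6) = 10
Step 2: Merge B(10) + (H+J)(10) = 20
Step 3: Merge (B+(H+J))(20) + A(24) = 44
Step 4: Merge E(26) + ((B+(H+J))+A)(44) = 70
Read each symbol's code off the tree from the root (left child = 0, right child = 1).

Codes:
  B: 100 (length 3)
  A: 11 (length 2)
  J: 1011 (length 4)
  H: 1010 (length 4)
  E: 0 (length 1)
Average code length: 144/70 = 2.0571 bits/symbol


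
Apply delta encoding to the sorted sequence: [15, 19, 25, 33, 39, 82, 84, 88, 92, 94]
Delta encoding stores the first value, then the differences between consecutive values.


First value: 15
Deltas:
  19 - 15 = 4
  25 - 19 = 6
  33 - 25 = 8
  39 - 33 = 6
  82 - 39 = 43
  84 - 82 = 2
  88 - 84 = 4
  92 - 88 = 4
  94 - 92 = 2


Delta encoded: [15, 4, 6, 8, 6, 43, 2, 4, 4, 2]


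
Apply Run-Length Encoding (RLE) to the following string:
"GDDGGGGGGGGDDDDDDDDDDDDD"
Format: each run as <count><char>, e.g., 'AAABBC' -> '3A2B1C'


Scanning runs left to right:
  i=0: run of 'G' x 1 -> '1G'
  i=1: run of 'D' x 2 -> '2D'
  i=3: run of 'G' x 8 -> '8G'
  i=11: run of 'D' x 13 -> '13D'

RLE = 1G2D8G13D


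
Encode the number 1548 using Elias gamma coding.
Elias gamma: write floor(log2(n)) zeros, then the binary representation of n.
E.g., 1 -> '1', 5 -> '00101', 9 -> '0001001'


num_bits = floor(log2(1548)) + 1 = 11
leading_zeros = num_bits - 1 = 10
binary(1548) = 11000001100

Elias gamma(1548) = '0000000000' + '11000001100' = 000000000011000001100 (21 bits)


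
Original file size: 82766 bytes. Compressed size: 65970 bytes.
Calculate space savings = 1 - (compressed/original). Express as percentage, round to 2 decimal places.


ratio = compressed/original = 65970/82766 = 0.797066
savings = 1 - ratio = 1 - 0.797066 = 0.202934
as a percentage: 0.202934 * 100 = 20.29%

Space savings = 1 - 65970/82766 = 20.29%


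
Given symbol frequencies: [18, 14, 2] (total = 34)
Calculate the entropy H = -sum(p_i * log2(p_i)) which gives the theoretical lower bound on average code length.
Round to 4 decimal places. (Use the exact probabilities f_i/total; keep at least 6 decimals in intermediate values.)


Per-symbol terms -p_i * log2(p_i) with p_i = f_i/34:
  p = 18/34 = 0.529412: log2(p) = -0.917538, -p*log2(p) = 0.485755
  p = 14/34 = 0.411765: log2(p) = -1.280108, -p*log2(p) = 0.527103
  p = 2/34 = 0.058824: log2(p) = -4.087463, -p*log2(p) = 0.240439
H = 0.485755 + 0.527103 + 0.240439 = 1.253297

H = 1.2533 bits/symbol


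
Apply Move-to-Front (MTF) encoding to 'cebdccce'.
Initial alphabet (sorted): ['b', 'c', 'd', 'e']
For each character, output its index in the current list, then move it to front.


MTF encoding:
'c': index 1 in ['b', 'c', 'd', 'e'] -> ['c', 'b', 'd', 'e']
'e': index 3 in ['c', 'b', 'd', 'e'] -> ['e', 'c', 'b', 'd']
'b': index 2 in ['e', 'c', 'b', 'd'] -> ['b', 'e', 'c', 'd']
'd': index 3 in ['b', 'e', 'c', 'd'] -> ['d', 'b', 'e', 'c']
'c': index 3 in ['d', 'b', 'e', 'c'] -> ['c', 'd', 'b', 'e']
'c': index 0 in ['c', 'd', 'b', 'e'] -> ['c', 'd', 'b', 'e']
'c': index 0 in ['c', 'd', 'b', 'e'] -> ['c', 'd', 'b', 'e']
'e': index 3 in ['c', 'd', 'b', 'e'] -> ['e', 'c', 'd', 'b']


Output: [1, 3, 2, 3, 3, 0, 0, 3]


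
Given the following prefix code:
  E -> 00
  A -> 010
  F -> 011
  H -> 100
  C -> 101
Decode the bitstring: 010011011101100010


Decoding step by step:
Bits 010 -> A
Bits 011 -> F
Bits 011 -> F
Bits 101 -> C
Bits 100 -> H
Bits 010 -> A


Decoded message: AFFCHA


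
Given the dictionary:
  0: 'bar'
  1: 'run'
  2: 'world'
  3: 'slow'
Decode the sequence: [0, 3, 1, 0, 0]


Look up each index in the dictionary:
  0 -> 'bar'
  3 -> 'slow'
  1 -> 'run'
  0 -> 'bar'
  0 -> 'bar'

Decoded: "bar slow run bar bar"


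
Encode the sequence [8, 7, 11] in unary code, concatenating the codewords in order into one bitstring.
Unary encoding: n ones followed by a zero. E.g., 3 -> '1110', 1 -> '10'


Encode each number as n ones followed by a terminating 0:
  8 -> 111111110 (9 bits)
  7 -> 11111110 (8 bits)
  11 -> 111111111110 (12 bits)
Total length = 9 + 8 + 12 = 29 bits.

Unary([8, 7, 11]) = 11111111011111110111111111110 (29 bits)


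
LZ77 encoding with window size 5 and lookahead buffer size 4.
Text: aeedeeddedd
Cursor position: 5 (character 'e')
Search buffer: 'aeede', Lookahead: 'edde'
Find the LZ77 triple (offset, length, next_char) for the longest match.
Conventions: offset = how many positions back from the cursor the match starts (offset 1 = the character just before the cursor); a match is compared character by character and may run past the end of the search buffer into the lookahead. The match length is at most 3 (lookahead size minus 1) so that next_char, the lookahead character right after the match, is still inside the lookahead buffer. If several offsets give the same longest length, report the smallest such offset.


Try each offset into the search buffer:
  offset=1 (pos 4, char 'e'): match length 1
  offset=2 (pos 3, char 'd'): match length 0
  offset=3 (pos 2, char 'e'): match length 2
  offset=4 (pos 1, char 'e'): match length 1
  offset=5 (pos 0, char 'a'): match length 0
Longest match has length 2 at offset 3.
next_char = character at position 5 + 2 = 7 -> 'd'

Best match: offset=3, length=2 (matching 'ed' starting at position 2)
LZ77 triple: (3, 2, 'd')


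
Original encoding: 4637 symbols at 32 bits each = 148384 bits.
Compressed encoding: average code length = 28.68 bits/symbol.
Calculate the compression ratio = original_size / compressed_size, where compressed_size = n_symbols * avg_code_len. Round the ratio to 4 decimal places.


original_size = n_symbols * orig_bits = 4637 * 32 = 148384 bits
compressed_size = n_symbols * avg_code_len = 4637 * 28.68 = 132989.16 bits
ratio = original_size / compressed_size = 148384 / 132989.16 = 1.1158

Compression ratio = 1.1158


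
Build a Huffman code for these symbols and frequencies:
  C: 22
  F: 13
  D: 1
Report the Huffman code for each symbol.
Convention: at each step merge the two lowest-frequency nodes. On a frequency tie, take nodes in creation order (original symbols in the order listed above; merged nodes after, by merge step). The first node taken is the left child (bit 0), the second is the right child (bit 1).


Huffman tree construction:
Step 1: Merge D(1) + F(13) = 14
Step 2: Merge (D+F)(14) + C(22) = 36
Read each symbol's code off the tree from the root (left child = 0, right child = 1).

Codes:
  C: 1 (length 1)
  F: 01 (length 2)
  D: 00 (length 2)
Average code length: 50/36 = 1.3889 bits/symbol


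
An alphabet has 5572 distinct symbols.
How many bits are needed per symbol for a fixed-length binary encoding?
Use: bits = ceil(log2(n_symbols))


log2(5572) = 12.444
Bracket: 2^12 = 4096 < 5572 <= 2^13 = 8192
So ceil(log2(5572)) = 13

bits = ceil(log2(5572)) = ceil(12.444) = 13 bits


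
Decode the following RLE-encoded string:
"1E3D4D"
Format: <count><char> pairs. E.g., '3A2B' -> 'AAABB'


Expanding each <count><char> pair:
  1E -> 'E'
  3D -> 'DDD'
  4D -> 'DDDD'

Decoded = EDDDDDDD


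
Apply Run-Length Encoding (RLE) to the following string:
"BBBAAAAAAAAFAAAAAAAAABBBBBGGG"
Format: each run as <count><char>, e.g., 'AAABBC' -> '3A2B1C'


Scanning runs left to right:
  i=0: run of 'B' x 3 -> '3B'
  i=3: run of 'A' x 8 -> '8A'
  i=11: run of 'F' x 1 -> '1F'
  i=12: run of 'A' x 9 -> '9A'
  i=21: run of 'B' x 5 -> '5B'
  i=26: run of 'G' x 3 -> '3G'

RLE = 3B8A1F9A5B3G


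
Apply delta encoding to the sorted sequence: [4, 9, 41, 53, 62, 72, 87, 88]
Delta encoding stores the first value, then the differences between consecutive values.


First value: 4
Deltas:
  9 - 4 = 5
  41 - 9 = 32
  53 - 41 = 12
  62 - 53 = 9
  72 - 62 = 10
  87 - 72 = 15
  88 - 87 = 1


Delta encoded: [4, 5, 32, 12, 9, 10, 15, 1]


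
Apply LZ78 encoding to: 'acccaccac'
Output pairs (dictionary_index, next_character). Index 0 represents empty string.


LZ78 encoding steps:
Dictionary: {0: ''}
Step 1: w='' (idx 0), next='a' -> output (0, 'a'), add 'a' as idx 1
Step 2: w='' (idx 0), next='c' -> output (0, 'c'), add 'c' as idx 2
Step 3: w='c' (idx 2), next='c' -> output (2, 'c'), add 'cc' as idx 3
Step 4: w='a' (idx 1), next='c' -> output (1, 'c'), add 'ac' as idx 4
Step 5: w='c' (idx 2), next='a' -> output (2, 'a'), add 'ca' as idx 5
Step 6: w='c' (idx 2), end of input -> output (2, '')


Encoded: [(0, 'a'), (0, 'c'), (2, 'c'), (1, 'c'), (2, 'a'), (2, '')]


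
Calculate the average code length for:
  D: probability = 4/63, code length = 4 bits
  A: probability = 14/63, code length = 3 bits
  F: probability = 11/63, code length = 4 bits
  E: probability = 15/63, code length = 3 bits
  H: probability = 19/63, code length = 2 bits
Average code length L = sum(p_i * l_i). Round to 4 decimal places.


Weighted contributions p_i * l_i:
  D: (4/63) * 4 = 16/63
  A: (14/63) * 3 = 42/63
  F: (11/63) * 4 = 44/63
  E: (15/63) * 3 = 45/63
  H: (19/63) * 2 = 38/63
Sum = (16 + 42 + 44 + 45 + 38)/63 = 185/63

L = 185/63 = 2.9365 bits/symbol


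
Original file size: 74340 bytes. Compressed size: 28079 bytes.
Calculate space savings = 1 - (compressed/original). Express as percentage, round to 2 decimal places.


ratio = compressed/original = 28079/74340 = 0.377711
savings = 1 - ratio = 1 - 0.377711 = 0.622289
as a percentage: 0.622289 * 100 = 62.23%

Space savings = 1 - 28079/74340 = 62.23%


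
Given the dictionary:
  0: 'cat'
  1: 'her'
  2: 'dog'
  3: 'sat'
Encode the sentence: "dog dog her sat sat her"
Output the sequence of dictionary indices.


Look up each word in the dictionary:
  'dog' -> 2
  'dog' -> 2
  'her' -> 1
  'sat' -> 3
  'sat' -> 3
  'her' -> 1

Encoded: [2, 2, 1, 3, 3, 1]


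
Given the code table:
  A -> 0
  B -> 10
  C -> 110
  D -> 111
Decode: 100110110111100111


Decoding:
10 -> B
0 -> A
110 -> C
110 -> C
111 -> D
10 -> B
0 -> A
111 -> D


Result: BACCDBAD


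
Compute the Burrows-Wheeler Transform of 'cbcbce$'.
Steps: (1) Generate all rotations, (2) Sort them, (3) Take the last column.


Rotations (sorted):
  0: $cbcbce -> last char: e
  1: bcbce$c -> last char: c
  2: bce$cbc -> last char: c
  3: cbcbce$ -> last char: $
  4: cbce$cb -> last char: b
  5: ce$cbcb -> last char: b
  6: e$cbcbc -> last char: c


BWT = ecc$bbc


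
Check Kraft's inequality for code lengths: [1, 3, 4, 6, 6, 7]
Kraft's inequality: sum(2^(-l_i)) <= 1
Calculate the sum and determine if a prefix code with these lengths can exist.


Sum = 2^(-1) + 2^(-3) + 2^(-4) + 2^(-6) + 2^(-6) + 2^(-7)
    = 0.5 + 0.125 + 0.0625 + 0.015625 + 0.015625 + 0.0078125
    = 93/128 = 0.7265625
Since 0.7265625 <= 1, Kraft's inequality IS satisfied.
A prefix code with these lengths CAN exist.

Kraft sum = 0.7265625. Satisfied.


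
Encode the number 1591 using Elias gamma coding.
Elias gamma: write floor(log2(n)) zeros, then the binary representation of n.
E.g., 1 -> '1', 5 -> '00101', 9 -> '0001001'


num_bits = floor(log2(1591)) + 1 = 11
leading_zeros = num_bits - 1 = 10
binary(1591) = 11000110111

Elias gamma(1591) = '0000000000' + '11000110111' = 000000000011000110111 (21 bits)


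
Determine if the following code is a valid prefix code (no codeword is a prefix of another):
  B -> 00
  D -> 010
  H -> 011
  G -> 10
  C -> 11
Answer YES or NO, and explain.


Checking each pair (does one codeword prefix another?):
  B='00' vs D='010': no prefix
  B='00' vs H='011': no prefix
  B='00' vs G='10': no prefix
  B='00' vs C='11': no prefix
  D='010' vs B='00': no prefix
  D='010' vs H='011': no prefix
  D='010' vs G='10': no prefix
  D='010' vs C='11': no prefix
  H='011' vs B='00': no prefix
  H='011' vs D='010': no prefix
  H='011' vs G='10': no prefix
  H='011' vs C='11': no prefix
  G='10' vs B='00': no prefix
  G='10' vs D='010': no prefix
  G='10' vs H='011': no prefix
  G='10' vs C='11': no prefix
  C='11' vs B='00': no prefix
  C='11' vs D='010': no prefix
  C='11' vs H='011': no prefix
  C='11' vs G='10': no prefix
No violation found over all pairs.

YES -- this is a valid prefix code. No codeword is a prefix of any other codeword.


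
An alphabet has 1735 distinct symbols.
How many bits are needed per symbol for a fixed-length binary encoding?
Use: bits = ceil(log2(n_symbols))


log2(1735) = 10.7607
Bracket: 2^10 = 1024 < 1735 <= 2^11 = 2048
So ceil(log2(1735)) = 11

bits = ceil(log2(1735)) = ceil(10.7607) = 11 bits


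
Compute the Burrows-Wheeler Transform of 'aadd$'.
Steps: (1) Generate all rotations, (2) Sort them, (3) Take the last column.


Rotations (sorted):
  0: $aadd -> last char: d
  1: aadd$ -> last char: $
  2: add$a -> last char: a
  3: d$aad -> last char: d
  4: dd$aa -> last char: a


BWT = d$ada


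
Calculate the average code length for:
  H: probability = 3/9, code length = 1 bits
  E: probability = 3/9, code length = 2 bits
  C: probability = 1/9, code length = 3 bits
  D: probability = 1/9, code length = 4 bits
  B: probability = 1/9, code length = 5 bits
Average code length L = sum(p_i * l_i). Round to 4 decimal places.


Weighted contributions p_i * l_i:
  H: (3/9) * 1 = 3/9
  E: (3/9) * 2 = 6/9
  C: (1/9) * 3 = 3/9
  D: (1/9) * 4 = 4/9
  B: (1/9) * 5 = 5/9
Sum = (3 + 6 + 3 + 4 + 5)/9 = 21/9

L = 21/9 = 2.3333 bits/symbol


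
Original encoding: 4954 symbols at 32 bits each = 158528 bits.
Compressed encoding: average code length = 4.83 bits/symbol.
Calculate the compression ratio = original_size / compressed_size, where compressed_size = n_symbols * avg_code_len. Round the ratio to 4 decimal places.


original_size = n_symbols * orig_bits = 4954 * 32 = 158528 bits
compressed_size = n_symbols * avg_code_len = 4954 * 4.83 = 23927.82 bits
ratio = original_size / compressed_size = 158528 / 23927.82 = 6.6253

Compression ratio = 6.6253


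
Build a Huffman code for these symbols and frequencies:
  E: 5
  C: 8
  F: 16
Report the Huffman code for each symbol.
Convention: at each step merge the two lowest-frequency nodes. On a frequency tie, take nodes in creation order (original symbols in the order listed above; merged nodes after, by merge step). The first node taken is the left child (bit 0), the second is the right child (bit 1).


Huffman tree construction:
Step 1: Merge E(5) + C(8) = 13
Step 2: Merge (E+C)(13) + F(16) = 29
Read each symbol's code off the tree from the root (left child = 0, right child = 1).

Codes:
  E: 00 (length 2)
  C: 01 (length 2)
  F: 1 (length 1)
Average code length: 42/29 = 1.4483 bits/symbol


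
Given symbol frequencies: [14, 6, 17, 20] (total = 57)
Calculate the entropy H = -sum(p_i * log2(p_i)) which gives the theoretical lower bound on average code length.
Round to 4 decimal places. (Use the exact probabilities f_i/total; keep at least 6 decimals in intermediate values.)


Per-symbol terms -p_i * log2(p_i) with p_i = f_i/57:
  p = 14/57 = 0.245614: log2(p) = -2.025535, -p*log2(p) = 0.497500
  p = 6/57 = 0.105263: log2(p) = -3.247928, -p*log2(p) = 0.341887
  p = 17/57 = 0.298246: log2(p) = -1.745427, -p*log2(p) = 0.520566
  p = 20/57 = 0.350877: log2(p) = -1.510962, -p*log2(p) = 0.530162
H = 0.497500 + 0.341887 + 0.520566 + 0.530162 = 1.890115

H = 1.8901 bits/symbol


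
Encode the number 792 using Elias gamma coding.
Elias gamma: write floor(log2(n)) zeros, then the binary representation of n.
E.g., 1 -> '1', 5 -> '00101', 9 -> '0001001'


num_bits = floor(log2(792)) + 1 = 10
leading_zeros = num_bits - 1 = 9
binary(792) = 1100011000

Elias gamma(792) = '000000000' + '1100011000' = 0000000001100011000 (19 bits)


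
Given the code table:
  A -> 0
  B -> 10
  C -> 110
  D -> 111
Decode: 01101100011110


Decoding:
0 -> A
110 -> C
110 -> C
0 -> A
0 -> A
111 -> D
10 -> B


Result: ACCAADB


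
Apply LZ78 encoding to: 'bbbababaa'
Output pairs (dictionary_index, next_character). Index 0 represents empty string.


LZ78 encoding steps:
Dictionary: {0: ''}
Step 1: w='' (idx 0), next='b' -> output (0, 'b'), add 'b' as idx 1
Step 2: w='b' (idx 1), next='b' -> output (1, 'b'), add 'bb' as idx 2
Step 3: w='' (idx 0), next='a' -> output (0, 'a'), add 'a' as idx 3
Step 4: w='b' (idx 1), next='a' -> output (1, 'a'), add 'ba' as idx 4
Step 5: w='ba' (idx 4), next='a' -> output (4, 'a'), add 'baa' as idx 5


Encoded: [(0, 'b'), (1, 'b'), (0, 'a'), (1, 'a'), (4, 'a')]


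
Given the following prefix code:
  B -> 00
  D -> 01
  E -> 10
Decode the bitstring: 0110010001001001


Decoding step by step:
Bits 01 -> D
Bits 10 -> E
Bits 01 -> D
Bits 00 -> B
Bits 01 -> D
Bits 00 -> B
Bits 10 -> E
Bits 01 -> D


Decoded message: DEDBDBED


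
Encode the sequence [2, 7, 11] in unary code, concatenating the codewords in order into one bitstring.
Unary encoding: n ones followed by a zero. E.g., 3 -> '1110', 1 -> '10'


Encode each number as n ones followed by a terminating 0:
  2 -> 110 (3 bits)
  7 -> 11111110 (8 bits)
  11 -> 111111111110 (12 bits)
Total length = 3 + 8 + 12 = 23 bits.

Unary([2, 7, 11]) = 11011111110111111111110 (23 bits)


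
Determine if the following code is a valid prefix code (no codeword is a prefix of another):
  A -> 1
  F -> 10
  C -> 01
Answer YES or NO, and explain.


Checking each pair (does one codeword prefix another?):
  A='1' vs F='10': prefix -- VIOLATION

NO -- this is NOT a valid prefix code. A (1) is a prefix of F (10).


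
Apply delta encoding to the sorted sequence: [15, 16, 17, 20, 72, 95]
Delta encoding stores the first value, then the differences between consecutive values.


First value: 15
Deltas:
  16 - 15 = 1
  17 - 16 = 1
  20 - 17 = 3
  72 - 20 = 52
  95 - 72 = 23


Delta encoded: [15, 1, 1, 3, 52, 23]


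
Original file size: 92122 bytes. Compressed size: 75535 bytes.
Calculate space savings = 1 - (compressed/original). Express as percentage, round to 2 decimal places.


ratio = compressed/original = 75535/92122 = 0.819945
savings = 1 - ratio = 1 - 0.819945 = 0.180055
as a percentage: 0.180055 * 100 = 18.01%

Space savings = 1 - 75535/92122 = 18.01%


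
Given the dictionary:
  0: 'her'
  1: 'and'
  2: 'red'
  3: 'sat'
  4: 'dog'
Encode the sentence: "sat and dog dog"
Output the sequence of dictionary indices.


Look up each word in the dictionary:
  'sat' -> 3
  'and' -> 1
  'dog' -> 4
  'dog' -> 4

Encoded: [3, 1, 4, 4]


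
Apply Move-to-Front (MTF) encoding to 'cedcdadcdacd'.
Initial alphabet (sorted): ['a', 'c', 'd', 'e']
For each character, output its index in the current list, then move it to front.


MTF encoding:
'c': index 1 in ['a', 'c', 'd', 'e'] -> ['c', 'a', 'd', 'e']
'e': index 3 in ['c', 'a', 'd', 'e'] -> ['e', 'c', 'a', 'd']
'd': index 3 in ['e', 'c', 'a', 'd'] -> ['d', 'e', 'c', 'a']
'c': index 2 in ['d', 'e', 'c', 'a'] -> ['c', 'd', 'e', 'a']
'd': index 1 in ['c', 'd', 'e', 'a'] -> ['d', 'c', 'e', 'a']
'a': index 3 in ['d', 'c', 'e', 'a'] -> ['a', 'd', 'c', 'e']
'd': index 1 in ['a', 'd', 'c', 'e'] -> ['d', 'a', 'c', 'e']
'c': index 2 in ['d', 'a', 'c', 'e'] -> ['c', 'd', 'a', 'e']
'd': index 1 in ['c', 'd', 'a', 'e'] -> ['d', 'c', 'a', 'e']
'a': index 2 in ['d', 'c', 'a', 'e'] -> ['a', 'd', 'c', 'e']
'c': index 2 in ['a', 'd', 'c', 'e'] -> ['c', 'a', 'd', 'e']
'd': index 2 in ['c', 'a', 'd', 'e'] -> ['d', 'c', 'a', 'e']


Output: [1, 3, 3, 2, 1, 3, 1, 2, 1, 2, 2, 2]


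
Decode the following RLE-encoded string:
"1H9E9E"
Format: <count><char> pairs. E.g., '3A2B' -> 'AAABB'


Expanding each <count><char> pair:
  1H -> 'H'
  9E -> 'EEEEEEEEE'
  9E -> 'EEEEEEEEE'

Decoded = HEEEEEEEEEEEEEEEEEE


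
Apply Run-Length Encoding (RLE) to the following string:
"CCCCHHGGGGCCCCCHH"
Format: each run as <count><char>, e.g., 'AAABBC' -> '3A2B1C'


Scanning runs left to right:
  i=0: run of 'C' x 4 -> '4C'
  i=4: run of 'H' x 2 -> '2H'
  i=6: run of 'G' x 4 -> '4G'
  i=10: run of 'C' x 5 -> '5C'
  i=15: run of 'H' x 2 -> '2H'

RLE = 4C2H4G5C2H


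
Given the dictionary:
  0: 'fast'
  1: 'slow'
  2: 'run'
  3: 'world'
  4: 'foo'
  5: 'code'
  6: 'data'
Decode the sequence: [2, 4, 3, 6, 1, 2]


Look up each index in the dictionary:
  2 -> 'run'
  4 -> 'foo'
  3 -> 'world'
  6 -> 'data'
  1 -> 'slow'
  2 -> 'run'

Decoded: "run foo world data slow run"


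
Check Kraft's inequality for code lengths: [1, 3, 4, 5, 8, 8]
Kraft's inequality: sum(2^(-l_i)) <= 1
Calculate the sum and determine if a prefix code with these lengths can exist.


Sum = 2^(-1) + 2^(-3) + 2^(-4) + 2^(-5) + 2^(-8) + 2^(-8)
    = 0.5 + 0.125 + 0.0625 + 0.03125 + 0.00390625 + 0.00390625
    = 186/256 = 0.7265625
Since 0.7265625 <= 1, Kraft's inequality IS satisfied.
A prefix code with these lengths CAN exist.

Kraft sum = 0.7265625. Satisfied.


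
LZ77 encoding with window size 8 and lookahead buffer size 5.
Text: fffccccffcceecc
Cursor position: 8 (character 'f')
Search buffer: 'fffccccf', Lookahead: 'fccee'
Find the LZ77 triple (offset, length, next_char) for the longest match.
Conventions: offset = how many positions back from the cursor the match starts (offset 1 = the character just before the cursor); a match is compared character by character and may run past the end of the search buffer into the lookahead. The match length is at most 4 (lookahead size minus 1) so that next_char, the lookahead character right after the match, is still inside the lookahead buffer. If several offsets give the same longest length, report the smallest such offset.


Try each offset into the search buffer:
  offset=1 (pos 7, char 'f'): match length 1
  offset=2 (pos 6, char 'c'): match length 0
  offset=3 (pos 5, char 'c'): match length 0
  offset=4 (pos 4, char 'c'): match length 0
  offset=5 (pos 3, char 'c'): match length 0
  offset=6 (pos 2, char 'f'): match length 3
  offset=7 (pos 1, char 'f'): match length 1
  offset=8 (pos 0, char 'f'): match length 1
Longest match has length 3 at offset 6.
next_char = character at position 8 + 3 = 11 -> 'e'

Best match: offset=6, length=3 (matching 'fcc' starting at position 2)
LZ77 triple: (6, 3, 'e')


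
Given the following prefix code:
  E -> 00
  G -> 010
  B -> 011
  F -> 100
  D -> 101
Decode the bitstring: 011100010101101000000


Decoding step by step:
Bits 011 -> B
Bits 100 -> F
Bits 010 -> G
Bits 101 -> D
Bits 101 -> D
Bits 00 -> E
Bits 00 -> E
Bits 00 -> E


Decoded message: BFGDDEEE


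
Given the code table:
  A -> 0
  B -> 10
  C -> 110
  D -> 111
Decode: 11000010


Decoding:
110 -> C
0 -> A
0 -> A
0 -> A
10 -> B


Result: CAAAB


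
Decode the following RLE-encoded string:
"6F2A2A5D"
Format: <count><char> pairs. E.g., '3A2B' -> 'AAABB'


Expanding each <count><char> pair:
  6F -> 'FFFFFF'
  2A -> 'AA'
  2A -> 'AA'
  5D -> 'DDDDD'

Decoded = FFFFFFAAAADDDDD


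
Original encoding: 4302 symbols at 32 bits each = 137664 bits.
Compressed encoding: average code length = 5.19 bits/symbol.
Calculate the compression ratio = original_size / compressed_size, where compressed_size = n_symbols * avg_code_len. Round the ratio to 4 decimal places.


original_size = n_symbols * orig_bits = 4302 * 32 = 137664 bits
compressed_size = n_symbols * avg_code_len = 4302 * 5.19 = 22327.38 bits
ratio = original_size / compressed_size = 137664 / 22327.38 = 6.1657

Compression ratio = 6.1657


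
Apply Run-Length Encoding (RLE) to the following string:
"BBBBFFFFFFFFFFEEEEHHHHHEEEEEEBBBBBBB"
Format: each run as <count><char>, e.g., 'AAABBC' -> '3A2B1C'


Scanning runs left to right:
  i=0: run of 'B' x 4 -> '4B'
  i=4: run of 'F' x 10 -> '10F'
  i=14: run of 'E' x 4 -> '4E'
  i=18: run of 'H' x 5 -> '5H'
  i=23: run of 'E' x 6 -> '6E'
  i=29: run of 'B' x 7 -> '7B'

RLE = 4B10F4E5H6E7B


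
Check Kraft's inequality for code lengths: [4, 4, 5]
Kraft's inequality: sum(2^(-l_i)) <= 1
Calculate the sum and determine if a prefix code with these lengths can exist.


Sum = 2^(-4) + 2^(-4) + 2^(-5)
    = 0.0625 + 0.0625 + 0.03125
    = 5/32 = 0.15625
Since 0.15625 <= 1, Kraft's inequality IS satisfied.
A prefix code with these lengths CAN exist.

Kraft sum = 0.15625. Satisfied.


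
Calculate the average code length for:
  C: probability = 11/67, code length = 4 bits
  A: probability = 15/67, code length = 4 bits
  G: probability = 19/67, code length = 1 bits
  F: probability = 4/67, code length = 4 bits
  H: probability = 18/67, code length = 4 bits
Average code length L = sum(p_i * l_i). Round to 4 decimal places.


Weighted contributions p_i * l_i:
  C: (11/67) * 4 = 44/67
  A: (15/67) * 4 = 60/67
  G: (19/67) * 1 = 19/67
  F: (4/67) * 4 = 16/67
  H: (18/67) * 4 = 72/67
Sum = (44 + 60 + 19 + 16 + 72)/67 = 211/67

L = 211/67 = 3.1493 bits/symbol


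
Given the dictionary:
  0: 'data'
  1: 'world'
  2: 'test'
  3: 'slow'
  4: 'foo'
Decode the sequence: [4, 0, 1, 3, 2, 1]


Look up each index in the dictionary:
  4 -> 'foo'
  0 -> 'data'
  1 -> 'world'
  3 -> 'slow'
  2 -> 'test'
  1 -> 'world'

Decoded: "foo data world slow test world"


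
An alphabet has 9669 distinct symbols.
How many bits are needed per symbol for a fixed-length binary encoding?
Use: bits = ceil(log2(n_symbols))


log2(9669) = 13.2392
Bracket: 2^13 = 8192 < 9669 <= 2^14 = 16384
So ceil(log2(9669)) = 14

bits = ceil(log2(9669)) = ceil(13.2392) = 14 bits


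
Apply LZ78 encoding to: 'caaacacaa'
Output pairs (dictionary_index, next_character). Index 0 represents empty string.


LZ78 encoding steps:
Dictionary: {0: ''}
Step 1: w='' (idx 0), next='c' -> output (0, 'c'), add 'c' as idx 1
Step 2: w='' (idx 0), next='a' -> output (0, 'a'), add 'a' as idx 2
Step 3: w='a' (idx 2), next='a' -> output (2, 'a'), add 'aa' as idx 3
Step 4: w='c' (idx 1), next='a' -> output (1, 'a'), add 'ca' as idx 4
Step 5: w='ca' (idx 4), next='a' -> output (4, 'a'), add 'caa' as idx 5


Encoded: [(0, 'c'), (0, 'a'), (2, 'a'), (1, 'a'), (4, 'a')]


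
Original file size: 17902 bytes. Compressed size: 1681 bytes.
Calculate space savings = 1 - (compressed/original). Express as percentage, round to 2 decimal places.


ratio = compressed/original = 1681/17902 = 0.0939
savings = 1 - ratio = 1 - 0.0939 = 0.9061
as a percentage: 0.9061 * 100 = 90.61%

Space savings = 1 - 1681/17902 = 90.61%


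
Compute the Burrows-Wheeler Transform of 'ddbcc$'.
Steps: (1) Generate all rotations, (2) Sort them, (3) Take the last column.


Rotations (sorted):
  0: $ddbcc -> last char: c
  1: bcc$dd -> last char: d
  2: c$ddbc -> last char: c
  3: cc$ddb -> last char: b
  4: dbcc$d -> last char: d
  5: ddbcc$ -> last char: $


BWT = cdcbd$


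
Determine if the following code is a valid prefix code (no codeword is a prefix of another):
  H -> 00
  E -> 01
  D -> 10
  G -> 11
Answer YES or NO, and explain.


Checking each pair (does one codeword prefix another?):
  H='00' vs E='01': no prefix
  H='00' vs D='10': no prefix
  H='00' vs G='11': no prefix
  E='01' vs H='00': no prefix
  E='01' vs D='10': no prefix
  E='01' vs G='11': no prefix
  D='10' vs H='00': no prefix
  D='10' vs E='01': no prefix
  D='10' vs G='11': no prefix
  G='11' vs H='00': no prefix
  G='11' vs E='01': no prefix
  G='11' vs D='10': no prefix
No violation found over all pairs.

YES -- this is a valid prefix code. No codeword is a prefix of any other codeword.


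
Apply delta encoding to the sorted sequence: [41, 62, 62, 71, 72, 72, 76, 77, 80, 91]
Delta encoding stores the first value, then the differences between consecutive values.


First value: 41
Deltas:
  62 - 41 = 21
  62 - 62 = 0
  71 - 62 = 9
  72 - 71 = 1
  72 - 72 = 0
  76 - 72 = 4
  77 - 76 = 1
  80 - 77 = 3
  91 - 80 = 11


Delta encoded: [41, 21, 0, 9, 1, 0, 4, 1, 3, 11]


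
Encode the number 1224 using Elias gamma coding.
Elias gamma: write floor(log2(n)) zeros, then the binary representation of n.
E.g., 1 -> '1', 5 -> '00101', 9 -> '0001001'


num_bits = floor(log2(1224)) + 1 = 11
leading_zeros = num_bits - 1 = 10
binary(1224) = 10011001000

Elias gamma(1224) = '0000000000' + '10011001000' = 000000000010011001000 (21 bits)


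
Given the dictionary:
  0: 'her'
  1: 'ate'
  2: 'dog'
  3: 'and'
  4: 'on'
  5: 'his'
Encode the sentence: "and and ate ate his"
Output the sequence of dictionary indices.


Look up each word in the dictionary:
  'and' -> 3
  'and' -> 3
  'ate' -> 1
  'ate' -> 1
  'his' -> 5

Encoded: [3, 3, 1, 1, 5]


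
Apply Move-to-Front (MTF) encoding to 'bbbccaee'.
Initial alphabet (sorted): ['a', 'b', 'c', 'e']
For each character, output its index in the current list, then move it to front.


MTF encoding:
'b': index 1 in ['a', 'b', 'c', 'e'] -> ['b', 'a', 'c', 'e']
'b': index 0 in ['b', 'a', 'c', 'e'] -> ['b', 'a', 'c', 'e']
'b': index 0 in ['b', 'a', 'c', 'e'] -> ['b', 'a', 'c', 'e']
'c': index 2 in ['b', 'a', 'c', 'e'] -> ['c', 'b', 'a', 'e']
'c': index 0 in ['c', 'b', 'a', 'e'] -> ['c', 'b', 'a', 'e']
'a': index 2 in ['c', 'b', 'a', 'e'] -> ['a', 'c', 'b', 'e']
'e': index 3 in ['a', 'c', 'b', 'e'] -> ['e', 'a', 'c', 'b']
'e': index 0 in ['e', 'a', 'c', 'b'] -> ['e', 'a', 'c', 'b']


Output: [1, 0, 0, 2, 0, 2, 3, 0]


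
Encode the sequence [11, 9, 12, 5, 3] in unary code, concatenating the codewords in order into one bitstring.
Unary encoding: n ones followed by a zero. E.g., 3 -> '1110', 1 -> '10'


Encode each number as n ones followed by a terminating 0:
  11 -> 111111111110 (12 bits)
  9 -> 1111111110 (10 bits)
  12 -> 1111111111110 (13 bits)
  5 -> 111110 (6 bits)
  3 -> 1110 (4 bits)
Total length = 12 + 10 + 13 + 6 + 4 = 45 bits.

Unary([11, 9, 12, 5, 3]) = 111111111110111111111011111111111101111101110 (45 bits)


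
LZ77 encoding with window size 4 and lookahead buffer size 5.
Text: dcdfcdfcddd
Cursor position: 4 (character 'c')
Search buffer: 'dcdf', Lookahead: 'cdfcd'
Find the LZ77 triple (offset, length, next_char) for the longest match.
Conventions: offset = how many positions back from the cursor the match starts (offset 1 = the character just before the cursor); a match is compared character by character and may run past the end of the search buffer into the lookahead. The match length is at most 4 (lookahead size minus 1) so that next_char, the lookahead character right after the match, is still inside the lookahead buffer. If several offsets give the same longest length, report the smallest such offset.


Try each offset into the search buffer:
  offset=1 (pos 3, char 'f'): match length 0
  offset=2 (pos 2, char 'd'): match length 0
  offset=3 (pos 1, char 'c'): match length 4
  offset=4 (pos 0, char 'd'): match length 0
Longest match has length 4 at offset 3.
next_char = character at position 4 + 4 = 8 -> 'd'

Best match: offset=3, length=4 (matching 'cdfc' starting at position 1)
LZ77 triple: (3, 4, 'd')


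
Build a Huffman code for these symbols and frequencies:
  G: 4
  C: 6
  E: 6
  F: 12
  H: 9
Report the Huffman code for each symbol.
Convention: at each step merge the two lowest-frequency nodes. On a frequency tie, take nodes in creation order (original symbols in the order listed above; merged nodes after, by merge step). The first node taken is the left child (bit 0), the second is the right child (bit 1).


Huffman tree construction:
Step 1: Merge G(4) + C(6) = 10
Step 2: Merge E(6) + H(9) = 15
Step 3: Merge (G+C)(10) + F(12) = 22
Step 4: Merge (E+H)(15) + ((G+C)+F)(22) = 37
Read each symbol's code off the tree from the root (left child = 0, right child = 1).

Codes:
  G: 100 (length 3)
  C: 101 (length 3)
  E: 00 (length 2)
  F: 11 (length 2)
  H: 01 (length 2)
Average code length: 84/37 = 2.2703 bits/symbol


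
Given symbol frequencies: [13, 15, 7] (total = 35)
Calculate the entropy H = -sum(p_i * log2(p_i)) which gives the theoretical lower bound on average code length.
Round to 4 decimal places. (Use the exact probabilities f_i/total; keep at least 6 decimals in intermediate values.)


Per-symbol terms -p_i * log2(p_i) with p_i = f_i/35:
  p = 13/35 = 0.371429: log2(p) = -1.428843, -p*log2(p) = 0.530713
  p = 15/35 = 0.428571: log2(p) = -1.222392, -p*log2(p) = 0.523882
  p = 7/35 = 0.200000: log2(p) = -2.321928, -p*log2(p) = 0.464386
H = 0.530713 + 0.523882 + 0.464386 = 1.518981

H = 1.519 bits/symbol
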